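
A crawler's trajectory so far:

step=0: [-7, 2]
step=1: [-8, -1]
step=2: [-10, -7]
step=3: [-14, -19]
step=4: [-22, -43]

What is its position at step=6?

Consecutive displacements [-1, -3], [-2, -6], [-4, -12], [-8, -24] scale by a factor of 2 each step.
step 5: [-22, -43] + [-16, -48] → [-38, -91]
step 6: [-38, -91] + [-32, -96] → [-70, -187]

[-70, -187]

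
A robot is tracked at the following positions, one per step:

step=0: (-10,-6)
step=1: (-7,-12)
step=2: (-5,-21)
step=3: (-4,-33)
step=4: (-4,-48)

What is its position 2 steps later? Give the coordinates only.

Taking differences between consecutive positions: (+3,-6), (+2,-9), (+1,-12), (+0,-15). These grow by (-1,-3) each step.
step 5: (-4,-48) + (-1,-18) → (-5,-66)
step 6: (-5,-66) + (-2,-21) → (-7,-87)

(-7,-87)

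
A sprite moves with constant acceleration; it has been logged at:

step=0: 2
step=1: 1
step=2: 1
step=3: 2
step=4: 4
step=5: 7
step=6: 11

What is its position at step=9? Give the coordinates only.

Successive displacements: -1, +0, +1, +2, +3, +4 — each changes by +1.
step 7: 11 + 5 → 16
step 8: 16 + 6 → 22
step 9: 22 + 7 → 29

29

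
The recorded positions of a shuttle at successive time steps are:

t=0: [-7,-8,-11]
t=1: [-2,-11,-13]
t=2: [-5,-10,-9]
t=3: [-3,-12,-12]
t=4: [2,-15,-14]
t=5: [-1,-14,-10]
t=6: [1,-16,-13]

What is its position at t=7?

[6,-19,-15]

The moves between consecutive positions are [+5,-3,-2], [-3,+1,+4], [+2,-2,-3], [+5,-3,-2], [-3,+1,+4], [+2,-2,-3]; they repeat the 3-cycle [[+5,-3,-2], [-3,+1,+4], [+2,-2,-3]].
step 7: apply [+5,-3,-2] → [6,-19,-15]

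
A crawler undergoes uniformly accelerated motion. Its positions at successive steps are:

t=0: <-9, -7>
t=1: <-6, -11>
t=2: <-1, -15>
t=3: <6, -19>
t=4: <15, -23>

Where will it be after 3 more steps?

Taking differences between consecutive positions: <+3, -4>, <+5, -4>, <+7, -4>, <+9, -4>. These grow by <+2, +0> each step.
step 5: <15, -23> + <+11, -4> → <26, -27>
step 6: <26, -27> + <+13, -4> → <39, -31>
step 7: <39, -31> + <+15, -4> → <54, -35>

<54, -35>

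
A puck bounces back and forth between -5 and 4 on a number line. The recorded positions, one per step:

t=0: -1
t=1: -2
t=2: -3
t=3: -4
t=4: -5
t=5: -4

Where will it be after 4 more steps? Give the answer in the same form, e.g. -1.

The value reflects between -5 and 4, moving 1 per step.
  step 6: -4 → -3
  step 7: -3 → -2
  step 8: -2 → -1
  step 9: -1 → 0

0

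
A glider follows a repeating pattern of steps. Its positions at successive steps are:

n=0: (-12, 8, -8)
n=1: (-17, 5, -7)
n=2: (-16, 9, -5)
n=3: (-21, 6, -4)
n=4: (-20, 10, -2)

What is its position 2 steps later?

Step-to-step displacements: (-5, -3, +1), (+1, +4, +2), (-5, -3, +1), (+1, +4, +2) — a repeating cycle of length 2.
step 5: apply (-5, -3, +1) → (-25, 7, -1)
step 6: apply (+1, +4, +2) → (-24, 11, 1)

(-24, 11, 1)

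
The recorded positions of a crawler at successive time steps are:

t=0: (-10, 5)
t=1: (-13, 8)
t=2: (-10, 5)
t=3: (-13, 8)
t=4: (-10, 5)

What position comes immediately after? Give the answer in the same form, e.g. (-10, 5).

Step-to-step displacements: (-3, +3), (+3, -3), (-3, +3), (+3, -3) — a repeating cycle of length 2.
step 5: apply (-3, +3) → (-13, 8)

(-13, 8)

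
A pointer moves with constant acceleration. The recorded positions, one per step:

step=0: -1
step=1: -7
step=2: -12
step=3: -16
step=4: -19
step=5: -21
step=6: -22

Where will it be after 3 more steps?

-19

Taking differences between consecutive positions: -6, -5, -4, -3, -2, -1. These grow by +1 each step.
step 7: -22 + 0 → -22
step 8: -22 + 1 → -21
step 9: -21 + 2 → -19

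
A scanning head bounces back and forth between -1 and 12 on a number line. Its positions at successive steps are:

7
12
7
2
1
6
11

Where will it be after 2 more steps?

3

The value reflects between -1 and 12, moving 5 per step.
  step 7: 11 → 8
  step 8: 8 → 3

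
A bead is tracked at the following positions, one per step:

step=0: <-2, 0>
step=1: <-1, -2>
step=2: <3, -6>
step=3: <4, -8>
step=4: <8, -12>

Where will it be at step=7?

<14, -20>

The moves between consecutive positions are <+1, -2>, <+4, -4>, <+1, -2>, <+4, -4>; they repeat the 2-cycle [<+1, -2>, <+4, -4>].
step 5: apply <+1, -2> → <9, -14>
step 6: apply <+4, -4> → <13, -18>
step 7: apply <+1, -2> → <14, -20>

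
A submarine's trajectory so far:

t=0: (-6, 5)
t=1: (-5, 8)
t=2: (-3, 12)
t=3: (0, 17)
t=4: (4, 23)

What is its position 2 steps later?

(15, 38)

Taking differences between consecutive positions: (+1, +3), (+2, +4), (+3, +5), (+4, +6). These grow by (+1, +1) each step.
step 5: (4, 23) + (+5, +7) → (9, 30)
step 6: (9, 30) + (+6, +8) → (15, 38)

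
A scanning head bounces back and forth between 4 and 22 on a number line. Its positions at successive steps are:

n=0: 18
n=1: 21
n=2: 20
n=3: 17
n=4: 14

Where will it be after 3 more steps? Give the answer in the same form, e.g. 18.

5

The value travels 3 per step and bounces off the walls at 4 and 22.
  step 5: 14 → 11
  step 6: 11 → 8
  step 7: 8 → 5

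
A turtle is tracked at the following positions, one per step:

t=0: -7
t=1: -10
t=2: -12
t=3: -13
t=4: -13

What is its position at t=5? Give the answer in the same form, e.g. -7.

-12

First differences are -3, -2, -1, +0; their common second difference is +1 (constant acceleration).
step 5: -13 + 1 → -12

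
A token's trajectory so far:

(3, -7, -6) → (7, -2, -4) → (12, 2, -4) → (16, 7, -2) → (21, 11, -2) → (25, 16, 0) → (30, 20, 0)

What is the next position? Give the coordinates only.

The moves between consecutive positions are (+4, +5, +2), (+5, +4, +0), (+4, +5, +2), (+5, +4, +0), (+4, +5, +2), (+5, +4, +0); they repeat the 2-cycle [(+4, +5, +2), (+5, +4, +0)].
step 7: apply (+4, +5, +2) → (34, 25, 2)

(34, 25, 2)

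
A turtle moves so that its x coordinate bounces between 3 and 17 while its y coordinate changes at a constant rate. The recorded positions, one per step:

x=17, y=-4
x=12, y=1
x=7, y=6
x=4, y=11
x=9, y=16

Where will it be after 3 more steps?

x=10, y=31

The x coordinate reflects between 3 and 17, moving 5 per step.
  step 5: 9 → 14
  step 6: 14 → 15
  step 7: 15 → 10
The y coordinate changes by +5 each step: at step 7 it is 31.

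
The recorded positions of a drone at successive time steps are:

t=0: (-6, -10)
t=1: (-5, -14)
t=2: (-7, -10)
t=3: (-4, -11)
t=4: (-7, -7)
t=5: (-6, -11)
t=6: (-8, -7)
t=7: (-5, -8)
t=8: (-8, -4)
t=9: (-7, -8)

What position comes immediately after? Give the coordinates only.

The moves between consecutive positions are (+1, -4), (-2, +4), (+3, -1), (-3, +4), (+1, -4), (-2, +4), (+3, -1), (-3, +4), (+1, -4); they repeat the 4-cycle [(+1, -4), (-2, +4), (+3, -1), (-3, +4)].
step 10: apply (-2, +4) → (-9, -4)

(-9, -4)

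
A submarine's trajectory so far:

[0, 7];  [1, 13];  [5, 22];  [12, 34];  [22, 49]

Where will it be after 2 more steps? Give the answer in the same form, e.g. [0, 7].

[51, 88]

First differences are [+1, +6], [+4, +9], [+7, +12], [+10, +15]; their common second difference is [+3, +3] (constant acceleration).
step 5: [22, 49] + [+13, +18] → [35, 67]
step 6: [35, 67] + [+16, +21] → [51, 88]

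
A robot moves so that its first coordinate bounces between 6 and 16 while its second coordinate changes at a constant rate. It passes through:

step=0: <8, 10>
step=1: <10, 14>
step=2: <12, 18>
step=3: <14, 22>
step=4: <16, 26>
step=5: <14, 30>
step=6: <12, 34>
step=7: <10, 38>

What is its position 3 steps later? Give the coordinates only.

The first coordinate travels 2 per step and bounces off the walls at 6 and 16.
  step 8: 10 → 8
  step 9: 8 → 6
  step 10: 6 → 8
The second coordinate changes by +4 each step: at step 10 it is 50.

<8, 50>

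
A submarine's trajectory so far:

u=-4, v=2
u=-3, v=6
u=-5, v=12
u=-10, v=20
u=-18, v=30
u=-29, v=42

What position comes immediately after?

Taking differences between consecutive positions: (+1, +4), (-2, +6), (-5, +8), (-8, +10), (-11, +12). These grow by (-3, +2) each step.
step 6: u=-29, v=42 + (-14, +14) → u=-43, v=56

u=-43, v=56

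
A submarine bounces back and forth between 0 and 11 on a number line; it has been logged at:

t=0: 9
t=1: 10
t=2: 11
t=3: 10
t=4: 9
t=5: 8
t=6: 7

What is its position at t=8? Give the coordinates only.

The value reflects between 0 and 11, moving 1 per step.
  step 7: 7 → 6
  step 8: 6 → 5

5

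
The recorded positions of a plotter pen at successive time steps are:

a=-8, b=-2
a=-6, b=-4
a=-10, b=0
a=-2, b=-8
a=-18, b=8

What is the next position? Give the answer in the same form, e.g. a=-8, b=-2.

a=14, b=-24

Consecutive displacements (+2, -2), (-4, +4), (+8, -8), (-16, +16) scale by a factor of -2 each step.
step 5: a=-18, b=8 + (+32, -32) → a=14, b=-24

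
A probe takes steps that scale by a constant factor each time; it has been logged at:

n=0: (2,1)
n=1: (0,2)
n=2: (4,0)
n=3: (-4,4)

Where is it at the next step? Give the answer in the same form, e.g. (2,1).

(12,-4)

Consecutive displacements (-2,+1), (+4,-2), (-8,+4) scale by a factor of -2 each step.
step 4: (-4,4) + (+16,-8) → (12,-4)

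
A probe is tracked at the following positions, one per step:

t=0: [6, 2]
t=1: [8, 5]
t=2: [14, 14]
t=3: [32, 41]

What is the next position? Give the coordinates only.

Step-to-step displacements: [+2, +3], [+6, +9], [+18, +27]; each is 3× the previous.
step 4: [32, 41] + [+54, +81] → [86, 122]

[86, 122]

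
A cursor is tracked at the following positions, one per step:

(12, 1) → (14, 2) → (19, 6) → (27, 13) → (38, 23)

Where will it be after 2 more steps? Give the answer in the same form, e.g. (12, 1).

First differences are (+2, +1), (+5, +4), (+8, +7), (+11, +10); their common second difference is (+3, +3) (constant acceleration).
step 5: (38, 23) + (+14, +13) → (52, 36)
step 6: (52, 36) + (+17, +16) → (69, 52)

(69, 52)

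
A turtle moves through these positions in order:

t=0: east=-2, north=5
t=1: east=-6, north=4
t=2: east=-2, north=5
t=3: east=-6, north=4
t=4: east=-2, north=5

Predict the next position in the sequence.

east=-6, north=4

The moves between consecutive positions are (-4, -1), (+4, +1), (-4, -1), (+4, +1); they repeat the 2-cycle [(-4, -1), (+4, +1)].
step 5: apply (-4, -1) → east=-6, north=4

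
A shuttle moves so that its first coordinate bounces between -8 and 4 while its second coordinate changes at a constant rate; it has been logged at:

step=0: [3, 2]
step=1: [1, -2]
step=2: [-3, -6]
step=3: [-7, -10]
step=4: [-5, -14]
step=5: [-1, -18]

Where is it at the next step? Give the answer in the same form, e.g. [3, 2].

The first coordinate travels 4 per step and bounces off the walls at -8 and 4.
  step 6: -1 → 3
The second coordinate changes by -4 each step: at step 6 it is -22.

[3, -22]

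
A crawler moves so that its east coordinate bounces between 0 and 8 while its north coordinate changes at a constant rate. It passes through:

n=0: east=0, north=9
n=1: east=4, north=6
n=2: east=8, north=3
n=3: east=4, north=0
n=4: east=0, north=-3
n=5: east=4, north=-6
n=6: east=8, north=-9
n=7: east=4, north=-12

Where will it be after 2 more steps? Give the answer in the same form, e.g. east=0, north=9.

east=4, north=-18

The east coordinate travels 4 per step and bounces off the walls at 0 and 8.
  step 8: 4 → 0
  step 9: 0 → 4
The north coordinate changes by -3 each step: at step 9 it is -18.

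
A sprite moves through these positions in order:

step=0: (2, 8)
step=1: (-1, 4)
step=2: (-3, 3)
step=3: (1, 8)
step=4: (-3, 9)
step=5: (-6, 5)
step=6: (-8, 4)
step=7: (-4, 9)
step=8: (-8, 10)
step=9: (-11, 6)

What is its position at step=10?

The moves between consecutive positions are (-3, -4), (-2, -1), (+4, +5), (-4, +1), (-3, -4), (-2, -1), (+4, +5), (-4, +1), (-3, -4); they repeat the 4-cycle [(-3, -4), (-2, -1), (+4, +5), (-4, +1)].
step 10: apply (-2, -1) → (-13, 5)

(-13, 5)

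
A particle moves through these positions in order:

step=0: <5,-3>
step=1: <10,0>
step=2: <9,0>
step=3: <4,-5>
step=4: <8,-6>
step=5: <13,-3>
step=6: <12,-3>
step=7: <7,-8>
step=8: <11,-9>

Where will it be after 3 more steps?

Step-to-step displacements: <+5,+3>, <-1,+0>, <-5,-5>, <+4,-1>, <+5,+3>, <-1,+0>, <-5,-5>, <+4,-1> — a repeating cycle of length 4.
step 9: apply <+5,+3> → <16,-6>
step 10: apply <-1,+0> → <15,-6>
step 11: apply <-5,-5> → <10,-11>

<10,-11>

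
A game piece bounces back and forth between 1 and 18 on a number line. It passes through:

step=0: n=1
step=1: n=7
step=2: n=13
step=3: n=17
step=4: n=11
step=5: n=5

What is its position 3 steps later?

The value travels 6 per step and bounces off the walls at 1 and 18.
  step 6: 5 → 3
  step 7: 3 → 9
  step 8: 9 → 15

n=15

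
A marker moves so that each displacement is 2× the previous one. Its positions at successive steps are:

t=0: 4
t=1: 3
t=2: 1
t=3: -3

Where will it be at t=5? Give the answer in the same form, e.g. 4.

-27

Consecutive displacements -1, -2, -4 scale by a factor of 2 each step.
step 4: -3 − 8 → -11
step 5: -11 − 16 → -27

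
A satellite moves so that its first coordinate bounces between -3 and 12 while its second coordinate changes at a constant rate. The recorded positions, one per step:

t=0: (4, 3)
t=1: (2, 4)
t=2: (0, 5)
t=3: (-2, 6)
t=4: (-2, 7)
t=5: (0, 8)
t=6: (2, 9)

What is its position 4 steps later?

(10, 13)

The first coordinate travels 2 per step and bounces off the walls at -3 and 12.
  step 7: 2 → 4
  step 8: 4 → 6
  step 9: 6 → 8
  step 10: 8 → 10
The second coordinate changes by +1 each step: at step 10 it is 13.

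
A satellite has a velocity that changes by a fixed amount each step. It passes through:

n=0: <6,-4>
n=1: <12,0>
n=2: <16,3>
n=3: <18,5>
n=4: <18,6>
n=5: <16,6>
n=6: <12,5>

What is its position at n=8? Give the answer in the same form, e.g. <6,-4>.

First differences are <+6,+4>, <+4,+3>, <+2,+2>, <+0,+1>, <-2,+0>, <-4,-1>; their common second difference is <-2,-1> (constant acceleration).
step 7: <12,5> + <-6,-2> → <6,3>
step 8: <6,3> + <-8,-3> → <-2,0>

<-2,0>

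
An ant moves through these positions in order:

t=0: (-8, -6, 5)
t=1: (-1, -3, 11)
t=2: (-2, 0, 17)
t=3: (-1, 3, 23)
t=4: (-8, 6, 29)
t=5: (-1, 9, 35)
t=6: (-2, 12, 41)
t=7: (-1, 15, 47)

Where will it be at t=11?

First: cycles through -8, -1, -2, -1 every 4 steps. Step 11 lands at position 3 of the cycle → -1.
Second: linear, +3 per step → 27 at step 11.
Third: linear, +6 per step → 71 at step 11.

(-1, 27, 71)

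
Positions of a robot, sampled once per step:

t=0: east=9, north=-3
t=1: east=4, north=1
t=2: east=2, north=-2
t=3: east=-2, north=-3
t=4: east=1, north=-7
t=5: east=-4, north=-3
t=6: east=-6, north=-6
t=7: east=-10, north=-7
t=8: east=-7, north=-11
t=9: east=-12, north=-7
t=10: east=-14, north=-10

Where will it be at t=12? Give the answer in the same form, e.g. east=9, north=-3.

east=-15, north=-15

The moves between consecutive positions are (-5,+4), (-2,-3), (-4,-1), (+3,-4), (-5,+4), (-2,-3), (-4,-1), (+3,-4), (-5,+4), (-2,-3); they repeat the 4-cycle [(-5,+4), (-2,-3), (-4,-1), (+3,-4)].
step 11: apply (-4,-1) → east=-18, north=-11
step 12: apply (+3,-4) → east=-15, north=-15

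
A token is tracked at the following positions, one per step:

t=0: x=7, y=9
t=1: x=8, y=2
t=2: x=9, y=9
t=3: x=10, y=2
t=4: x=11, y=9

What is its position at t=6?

x=13, y=9

X: linear, +1 per step → 13 at step 6.
Y: cycles through 9, 2 every 2 steps. Step 6 lands at position 0 of the cycle → 9.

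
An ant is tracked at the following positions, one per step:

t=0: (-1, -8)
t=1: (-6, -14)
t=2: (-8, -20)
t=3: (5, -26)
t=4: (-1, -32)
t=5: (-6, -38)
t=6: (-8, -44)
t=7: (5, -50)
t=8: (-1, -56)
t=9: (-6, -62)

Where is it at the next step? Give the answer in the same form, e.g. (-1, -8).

(-8, -68)

The first coordinate repeats the cycle [-1, -6, -8, 5] with period 4; step 10 mod 4 = 2, giving -8.
The second coordinate changes by -6 each step, so at step 10 it is -8 + 10·(-6) = -68.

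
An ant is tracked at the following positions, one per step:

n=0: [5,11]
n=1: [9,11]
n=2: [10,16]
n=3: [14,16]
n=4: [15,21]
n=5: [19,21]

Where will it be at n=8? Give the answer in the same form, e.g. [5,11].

The moves between consecutive positions are [+4,+0], [+1,+5], [+4,+0], [+1,+5], [+4,+0]; they repeat the 2-cycle [[+4,+0], [+1,+5]].
step 6: apply [+1,+5] → [20,26]
step 7: apply [+4,+0] → [24,26]
step 8: apply [+1,+5] → [25,31]

[25,31]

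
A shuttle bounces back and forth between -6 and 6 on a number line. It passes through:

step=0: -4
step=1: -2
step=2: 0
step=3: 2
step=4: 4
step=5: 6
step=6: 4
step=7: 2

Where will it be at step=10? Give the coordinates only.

The value reflects between -6 and 6, moving 2 per step.
  step 8: 2 → 0
  step 9: 0 → -2
  step 10: -2 → -4

-4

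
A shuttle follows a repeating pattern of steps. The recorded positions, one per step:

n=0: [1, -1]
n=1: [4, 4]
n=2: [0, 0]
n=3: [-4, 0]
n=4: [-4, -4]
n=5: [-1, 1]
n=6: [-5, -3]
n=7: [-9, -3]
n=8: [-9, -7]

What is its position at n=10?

Step-to-step displacements: [+3, +5], [-4, -4], [-4, +0], [+0, -4], [+3, +5], [-4, -4], [-4, +0], [+0, -4] — a repeating cycle of length 4.
step 9: apply [+3, +5] → [-6, -2]
step 10: apply [-4, -4] → [-10, -6]

[-10, -6]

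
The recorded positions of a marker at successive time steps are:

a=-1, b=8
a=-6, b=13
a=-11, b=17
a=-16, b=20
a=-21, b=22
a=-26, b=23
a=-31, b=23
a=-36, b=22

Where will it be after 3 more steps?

a=-51, b=13

First differences are (-5, +5), (-5, +4), (-5, +3), (-5, +2), (-5, +1), (-5, +0), (-5, -1); their common second difference is (+0, -1) (constant acceleration).
step 8: a=-36, b=22 + (-5, -2) → a=-41, b=20
step 9: a=-41, b=20 + (-5, -3) → a=-46, b=17
step 10: a=-46, b=17 + (-5, -4) → a=-51, b=13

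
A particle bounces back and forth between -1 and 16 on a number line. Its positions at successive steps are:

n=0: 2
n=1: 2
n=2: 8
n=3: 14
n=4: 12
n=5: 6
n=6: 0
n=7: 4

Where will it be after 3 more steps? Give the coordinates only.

10

The value travels 6 per step and bounces off the walls at -1 and 16.
  step 8: 4 → 10
  step 9: 10 → 16
  step 10: 16 → 10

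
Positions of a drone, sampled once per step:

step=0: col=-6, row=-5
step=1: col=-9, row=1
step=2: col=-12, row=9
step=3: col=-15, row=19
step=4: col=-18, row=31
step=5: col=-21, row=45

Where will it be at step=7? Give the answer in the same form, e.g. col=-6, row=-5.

col=-27, row=79

First differences are (-3, +6), (-3, +8), (-3, +10), (-3, +12), (-3, +14); their common second difference is (+0, +2) (constant acceleration).
step 6: col=-21, row=45 + (-3, +16) → col=-24, row=61
step 7: col=-24, row=61 + (-3, +18) → col=-27, row=79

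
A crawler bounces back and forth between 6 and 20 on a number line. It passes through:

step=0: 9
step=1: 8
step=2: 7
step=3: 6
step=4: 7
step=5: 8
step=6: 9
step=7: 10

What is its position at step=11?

14

The value travels 1 per step and bounces off the walls at 6 and 20.
  step 8: 10 → 11
  step 9: 11 → 12
  step 10: 12 → 13
  step 11: 13 → 14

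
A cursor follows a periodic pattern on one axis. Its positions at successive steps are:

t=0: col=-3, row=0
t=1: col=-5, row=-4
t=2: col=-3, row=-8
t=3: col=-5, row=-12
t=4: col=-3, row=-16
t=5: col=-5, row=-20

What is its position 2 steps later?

col=-5, row=-28

The col coordinate repeats the cycle [-3, -5] with period 2; step 7 mod 2 = 1, giving -5.
The row coordinate changes by -4 each step, so at step 7 it is 0 + 7·(-4) = -28.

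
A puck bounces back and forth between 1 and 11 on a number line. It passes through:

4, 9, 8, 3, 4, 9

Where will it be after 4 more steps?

The value travels 5 per step and bounces off the walls at 1 and 11.
  step 6: 9 → 8
  step 7: 8 → 3
  step 8: 3 → 4
  step 9: 4 → 9

9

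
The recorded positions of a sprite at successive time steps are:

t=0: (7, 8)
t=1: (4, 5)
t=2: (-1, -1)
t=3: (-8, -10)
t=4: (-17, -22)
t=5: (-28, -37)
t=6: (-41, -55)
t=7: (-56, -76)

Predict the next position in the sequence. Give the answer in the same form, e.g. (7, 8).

Taking differences between consecutive positions: (-3, -3), (-5, -6), (-7, -9), (-9, -12), (-11, -15), (-13, -18), (-15, -21). These grow by (-2, -3) each step.
step 8: (-56, -76) + (-17, -24) → (-73, -100)

(-73, -100)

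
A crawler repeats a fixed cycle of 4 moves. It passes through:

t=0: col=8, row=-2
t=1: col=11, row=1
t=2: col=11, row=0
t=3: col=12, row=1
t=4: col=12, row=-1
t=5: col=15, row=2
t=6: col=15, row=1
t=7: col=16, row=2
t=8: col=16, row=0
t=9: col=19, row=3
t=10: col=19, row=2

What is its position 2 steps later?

Differencing gives (+3, +3), (+0, -1), (+1, +1), (+0, -2), (+3, +3), (+0, -1), (+1, +1), (+0, -2), (+3, +3), (+0, -1). This is the pattern (+3, +3), (+0, -1), (+1, +1), (+0, -2) repeated.
step 11: apply (+1, +1) → col=20, row=3
step 12: apply (+0, -2) → col=20, row=1

col=20, row=1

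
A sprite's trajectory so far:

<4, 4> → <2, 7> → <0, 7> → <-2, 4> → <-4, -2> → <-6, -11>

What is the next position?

First differences are <-2, +3>, <-2, +0>, <-2, -3>, <-2, -6>, <-2, -9>; their common second difference is <+0, -3> (constant acceleration).
step 6: <-6, -11> + <-2, -12> → <-8, -23>

<-8, -23>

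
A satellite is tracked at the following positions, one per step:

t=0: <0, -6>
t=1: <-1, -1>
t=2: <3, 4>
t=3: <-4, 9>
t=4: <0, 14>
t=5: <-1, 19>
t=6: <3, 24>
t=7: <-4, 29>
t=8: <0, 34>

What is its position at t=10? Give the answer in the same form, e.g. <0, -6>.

<3, 44>

First: cycles through 0, -1, 3, -4 every 4 steps. Step 10 lands at position 2 of the cycle → 3.
Second: linear, +5 per step → 44 at step 10.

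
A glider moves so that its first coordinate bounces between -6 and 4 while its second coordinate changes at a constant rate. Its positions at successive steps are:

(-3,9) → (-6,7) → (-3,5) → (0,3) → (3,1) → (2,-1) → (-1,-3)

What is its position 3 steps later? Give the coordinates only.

The first coordinate reflects between -6 and 4, moving 3 per step.
  step 7: -1 → -4
  step 8: -4 → -5
  step 9: -5 → -2
The second coordinate changes by -2 each step: at step 9 it is -9.

(-2,-9)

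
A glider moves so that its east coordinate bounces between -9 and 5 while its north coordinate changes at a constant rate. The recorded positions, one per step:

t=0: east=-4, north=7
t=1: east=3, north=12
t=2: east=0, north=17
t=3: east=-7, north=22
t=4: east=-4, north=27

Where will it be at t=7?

east=-7, north=42

The east coordinate travels 7 per step and bounces off the walls at -9 and 5.
  step 5: -4 → 3
  step 6: 3 → 0
  step 7: 0 → -7
The north coordinate changes by +5 each step: at step 7 it is 42.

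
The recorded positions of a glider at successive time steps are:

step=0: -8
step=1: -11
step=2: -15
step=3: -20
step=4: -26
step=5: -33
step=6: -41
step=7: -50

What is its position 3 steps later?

First differences are -3, -4, -5, -6, -7, -8, -9; their common second difference is -1 (constant acceleration).
step 8: -50 − 10 → -60
step 9: -60 − 11 → -71
step 10: -71 − 12 → -83

-83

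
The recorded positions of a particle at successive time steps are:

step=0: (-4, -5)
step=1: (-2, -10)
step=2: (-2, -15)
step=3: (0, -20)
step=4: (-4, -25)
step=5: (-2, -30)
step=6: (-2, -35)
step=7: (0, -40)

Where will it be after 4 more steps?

(0, -60)

First: cycles through -4, -2, -2, 0 every 4 steps. Step 11 lands at position 3 of the cycle → 0.
Second: linear, -5 per step → -60 at step 11.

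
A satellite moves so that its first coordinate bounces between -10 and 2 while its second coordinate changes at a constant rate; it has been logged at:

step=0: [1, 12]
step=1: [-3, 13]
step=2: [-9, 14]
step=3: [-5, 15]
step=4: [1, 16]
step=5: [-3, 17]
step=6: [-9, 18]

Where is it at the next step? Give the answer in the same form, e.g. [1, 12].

[-5, 19]

The first coordinate travels 6 per step and bounces off the walls at -10 and 2.
  step 7: -9 → -5
The second coordinate changes by +1 each step: at step 7 it is 19.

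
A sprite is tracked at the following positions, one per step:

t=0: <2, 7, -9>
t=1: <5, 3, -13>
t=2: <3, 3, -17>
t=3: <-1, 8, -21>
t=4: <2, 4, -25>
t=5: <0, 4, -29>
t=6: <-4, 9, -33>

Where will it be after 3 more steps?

The moves between consecutive positions are <+3, -4, -4>, <-2, +0, -4>, <-4, +5, -4>, <+3, -4, -4>, <-2, +0, -4>, <-4, +5, -4>; they repeat the 3-cycle [<+3, -4, -4>, <-2, +0, -4>, <-4, +5, -4>].
step 7: apply <+3, -4, -4> → <-1, 5, -37>
step 8: apply <-2, +0, -4> → <-3, 5, -41>
step 9: apply <-4, +5, -4> → <-7, 10, -45>

<-7, 10, -45>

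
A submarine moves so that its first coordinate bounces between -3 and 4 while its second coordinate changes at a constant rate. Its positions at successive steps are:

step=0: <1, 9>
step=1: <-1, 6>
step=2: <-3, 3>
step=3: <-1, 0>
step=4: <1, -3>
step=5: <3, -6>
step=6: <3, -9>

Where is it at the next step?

The first coordinate travels 2 per step and bounces off the walls at -3 and 4.
  step 7: 3 → 1
The second coordinate changes by -3 each step: at step 7 it is -12.

<1, -12>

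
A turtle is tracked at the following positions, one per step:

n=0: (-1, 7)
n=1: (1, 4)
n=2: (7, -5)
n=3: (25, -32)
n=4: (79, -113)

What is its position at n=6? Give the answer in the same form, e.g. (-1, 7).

Step-to-step displacements: (+2, -3), (+6, -9), (+18, -27), (+54, -81); each is 3× the previous.
step 5: (79, -113) + (+162, -243) → (241, -356)
step 6: (241, -356) + (+486, -729) → (727, -1085)

(727, -1085)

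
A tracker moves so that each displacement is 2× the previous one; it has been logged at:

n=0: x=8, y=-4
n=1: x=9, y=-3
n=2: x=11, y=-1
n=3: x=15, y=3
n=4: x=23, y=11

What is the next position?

x=39, y=27

Step-to-step displacements: (+1, +1), (+2, +2), (+4, +4), (+8, +8); each is 2× the previous.
step 5: x=23, y=11 + (+16, +16) → x=39, y=27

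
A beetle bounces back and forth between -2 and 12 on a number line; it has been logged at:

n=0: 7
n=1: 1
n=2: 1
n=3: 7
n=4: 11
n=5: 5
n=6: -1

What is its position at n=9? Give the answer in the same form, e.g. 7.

9

The value travels 6 per step and bounces off the walls at -2 and 12.
  step 7: -1 → 3
  step 8: 3 → 9
  step 9: 9 → 9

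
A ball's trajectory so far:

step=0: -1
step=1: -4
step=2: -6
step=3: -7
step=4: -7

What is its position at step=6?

First differences are -3, -2, -1, +0; their common second difference is +1 (constant acceleration).
step 5: -7 + 1 → -6
step 6: -6 + 2 → -4

-4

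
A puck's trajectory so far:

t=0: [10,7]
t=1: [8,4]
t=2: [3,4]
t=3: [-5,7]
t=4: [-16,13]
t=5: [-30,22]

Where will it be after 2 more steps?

[-67,49]

First differences are [-2,-3], [-5,+0], [-8,+3], [-11,+6], [-14,+9]; their common second difference is [-3,+3] (constant acceleration).
step 6: [-30,22] + [-17,+12] → [-47,34]
step 7: [-47,34] + [-20,+15] → [-67,49]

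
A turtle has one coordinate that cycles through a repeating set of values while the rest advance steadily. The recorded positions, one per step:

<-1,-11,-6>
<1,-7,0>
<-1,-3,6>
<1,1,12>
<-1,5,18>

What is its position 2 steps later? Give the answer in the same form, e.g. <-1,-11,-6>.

The first coordinate repeats the cycle [-1, 1] with period 2; step 6 mod 2 = 0, giving -1.
The second coordinate changes by +4 each step, so at step 6 it is -11 + 6·(4) = 13.
The third coordinate changes by +6 each step, so at step 6 it is -6 + 6·(6) = 30.

<-1,13,30>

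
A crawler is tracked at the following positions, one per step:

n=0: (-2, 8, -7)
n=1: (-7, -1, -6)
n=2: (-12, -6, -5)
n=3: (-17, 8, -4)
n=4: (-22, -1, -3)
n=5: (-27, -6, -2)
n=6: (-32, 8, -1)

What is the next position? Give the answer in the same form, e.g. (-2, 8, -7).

(-37, -1, 0)

The first coordinate changes by -5 each step, so at step 7 it is -2 + 7·(-5) = -37.
The second coordinate repeats the cycle [8, -1, -6] with period 3; step 7 mod 3 = 1, giving -1.
The third coordinate changes by +1 each step, so at step 7 it is -7 + 7·(1) = 0.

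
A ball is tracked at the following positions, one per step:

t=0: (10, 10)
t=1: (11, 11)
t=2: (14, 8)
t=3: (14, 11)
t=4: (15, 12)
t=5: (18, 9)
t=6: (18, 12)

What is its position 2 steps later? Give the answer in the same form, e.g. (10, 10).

The moves between consecutive positions are (+1, +1), (+3, -3), (+0, +3), (+1, +1), (+3, -3), (+0, +3); they repeat the 3-cycle [(+1, +1), (+3, -3), (+0, +3)].
step 7: apply (+1, +1) → (19, 13)
step 8: apply (+3, -3) → (22, 10)

(22, 10)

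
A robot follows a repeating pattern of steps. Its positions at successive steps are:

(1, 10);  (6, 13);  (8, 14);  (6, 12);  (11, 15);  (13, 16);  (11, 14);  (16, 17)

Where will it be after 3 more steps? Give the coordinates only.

(21, 19)

The moves between consecutive positions are (+5, +3), (+2, +1), (-2, -2), (+5, +3), (+2, +1), (-2, -2), (+5, +3); they repeat the 3-cycle [(+5, +3), (+2, +1), (-2, -2)].
step 8: apply (+2, +1) → (18, 18)
step 9: apply (-2, -2) → (16, 16)
step 10: apply (+5, +3) → (21, 19)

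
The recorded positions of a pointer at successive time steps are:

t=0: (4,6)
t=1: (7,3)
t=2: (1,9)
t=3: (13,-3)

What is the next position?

Consecutive displacements (+3,-3), (-6,+6), (+12,-12) scale by a factor of -2 each step.
step 4: (13,-3) + (-24,+24) → (-11,21)

(-11,21)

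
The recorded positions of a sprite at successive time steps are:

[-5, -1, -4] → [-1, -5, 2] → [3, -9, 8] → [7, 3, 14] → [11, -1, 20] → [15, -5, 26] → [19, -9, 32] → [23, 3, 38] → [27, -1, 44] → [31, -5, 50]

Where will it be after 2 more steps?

[39, 3, 62]

First: linear, +4 per step → 39 at step 11.
Second: cycles through -1, -5, -9, 3 every 4 steps. Step 11 lands at position 3 of the cycle → 3.
Third: linear, +6 per step → 62 at step 11.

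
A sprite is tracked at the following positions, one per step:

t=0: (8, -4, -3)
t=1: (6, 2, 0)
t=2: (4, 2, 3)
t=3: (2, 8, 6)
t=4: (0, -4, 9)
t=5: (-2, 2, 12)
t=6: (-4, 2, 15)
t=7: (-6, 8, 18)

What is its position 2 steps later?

First: linear, -2 per step → -10 at step 9.
Second: cycles through -4, 2, 2, 8 every 4 steps. Step 9 lands at position 1 of the cycle → 2.
Third: linear, +3 per step → 24 at step 9.

(-10, 2, 24)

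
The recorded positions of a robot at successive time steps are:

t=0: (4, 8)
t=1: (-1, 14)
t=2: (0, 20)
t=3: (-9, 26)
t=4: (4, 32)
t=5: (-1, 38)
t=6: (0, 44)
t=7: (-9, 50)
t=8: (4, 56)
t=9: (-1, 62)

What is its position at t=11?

(-9, 74)

The first coordinate repeats the cycle [4, -1, 0, -9] with period 4; step 11 mod 4 = 3, giving -9.
The second coordinate changes by +6 each step, so at step 11 it is 8 + 11·(6) = 74.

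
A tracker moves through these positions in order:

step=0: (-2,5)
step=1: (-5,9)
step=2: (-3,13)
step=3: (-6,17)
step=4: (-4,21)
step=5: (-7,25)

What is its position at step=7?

(-8,33)

Step-to-step displacements: (-3,+4), (+2,+4), (-3,+4), (+2,+4), (-3,+4) — a repeating cycle of length 2.
step 6: apply (+2,+4) → (-5,29)
step 7: apply (-3,+4) → (-8,33)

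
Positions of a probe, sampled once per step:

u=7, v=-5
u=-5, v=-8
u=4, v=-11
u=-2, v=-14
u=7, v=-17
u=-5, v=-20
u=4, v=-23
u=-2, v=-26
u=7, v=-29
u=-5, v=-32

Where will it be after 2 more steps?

u=-2, v=-38

The u coordinate repeats the cycle [7, -5, 4, -2] with period 4; step 11 mod 4 = 3, giving -2.
The v coordinate changes by -3 each step, so at step 11 it is -5 + 11·(-3) = -38.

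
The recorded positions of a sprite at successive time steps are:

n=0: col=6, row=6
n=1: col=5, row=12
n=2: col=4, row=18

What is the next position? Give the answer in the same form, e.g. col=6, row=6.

col=3, row=24

The position changes by (-1,+6) every step.
step 3: col=4, row=18 + (-1,+6) → col=3, row=24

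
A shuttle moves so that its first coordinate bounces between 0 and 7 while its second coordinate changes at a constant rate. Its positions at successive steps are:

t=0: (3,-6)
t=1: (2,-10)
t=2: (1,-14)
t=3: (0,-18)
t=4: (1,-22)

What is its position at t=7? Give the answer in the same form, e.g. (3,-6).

The first coordinate reflects between 0 and 7, moving 1 per step.
  step 5: 1 → 2
  step 6: 2 → 3
  step 7: 3 → 4
The second coordinate changes by -4 each step: at step 7 it is -34.

(4,-34)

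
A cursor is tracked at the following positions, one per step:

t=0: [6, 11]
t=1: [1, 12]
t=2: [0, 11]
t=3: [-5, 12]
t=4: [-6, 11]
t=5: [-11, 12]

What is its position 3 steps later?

[-18, 11]

The moves between consecutive positions are [-5, +1], [-1, -1], [-5, +1], [-1, -1], [-5, +1]; they repeat the 2-cycle [[-5, +1], [-1, -1]].
step 6: apply [-1, -1] → [-12, 11]
step 7: apply [-5, +1] → [-17, 12]
step 8: apply [-1, -1] → [-18, 11]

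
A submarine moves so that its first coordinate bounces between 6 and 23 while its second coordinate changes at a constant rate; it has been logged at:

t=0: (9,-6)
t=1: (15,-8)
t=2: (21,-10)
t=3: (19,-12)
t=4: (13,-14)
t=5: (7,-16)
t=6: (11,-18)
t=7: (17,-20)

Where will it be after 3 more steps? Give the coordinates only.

(11,-26)

The first coordinate travels 6 per step and bounces off the walls at 6 and 23.
  step 8: 17 → 23
  step 9: 23 → 17
  step 10: 17 → 11
The second coordinate changes by -2 each step: at step 10 it is -26.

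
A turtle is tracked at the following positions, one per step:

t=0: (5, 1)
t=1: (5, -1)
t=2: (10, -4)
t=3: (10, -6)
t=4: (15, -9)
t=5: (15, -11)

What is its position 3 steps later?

The moves between consecutive positions are (+0, -2), (+5, -3), (+0, -2), (+5, -3), (+0, -2); they repeat the 2-cycle [(+0, -2), (+5, -3)].
step 6: apply (+5, -3) → (20, -14)
step 7: apply (+0, -2) → (20, -16)
step 8: apply (+5, -3) → (25, -19)

(25, -19)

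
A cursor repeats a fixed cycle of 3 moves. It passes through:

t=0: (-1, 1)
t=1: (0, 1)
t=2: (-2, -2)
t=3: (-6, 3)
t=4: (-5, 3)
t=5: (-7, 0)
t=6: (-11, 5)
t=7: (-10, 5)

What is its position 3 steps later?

(-15, 7)

Step-to-step displacements: (+1, +0), (-2, -3), (-4, +5), (+1, +0), (-2, -3), (-4, +5), (+1, +0) — a repeating cycle of length 3.
step 8: apply (-2, -3) → (-12, 2)
step 9: apply (-4, +5) → (-16, 7)
step 10: apply (+1, +0) → (-15, 7)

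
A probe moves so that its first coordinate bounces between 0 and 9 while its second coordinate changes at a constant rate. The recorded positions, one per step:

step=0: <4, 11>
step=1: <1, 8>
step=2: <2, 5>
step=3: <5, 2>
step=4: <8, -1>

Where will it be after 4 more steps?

The first coordinate reflects between 0 and 9, moving 3 per step.
  step 5: 8 → 7
  step 6: 7 → 4
  step 7: 4 → 1
  step 8: 1 → 2
The second coordinate changes by -3 each step: at step 8 it is -13.

<2, -13>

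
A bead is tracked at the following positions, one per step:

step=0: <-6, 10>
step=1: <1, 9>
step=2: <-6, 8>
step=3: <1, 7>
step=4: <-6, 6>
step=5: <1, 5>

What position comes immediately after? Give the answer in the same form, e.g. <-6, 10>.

<-6, 4>

The first coordinate repeats the cycle [-6, 1] with period 2; step 6 mod 2 = 0, giving -6.
The second coordinate changes by -1 each step, so at step 6 it is 10 + 6·(-1) = 4.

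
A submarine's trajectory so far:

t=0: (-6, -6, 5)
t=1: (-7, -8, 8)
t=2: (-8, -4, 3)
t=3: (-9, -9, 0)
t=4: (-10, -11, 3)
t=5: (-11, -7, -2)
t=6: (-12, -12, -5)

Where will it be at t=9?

Step-to-step displacements: (-1, -2, +3), (-1, +4, -5), (-1, -5, -3), (-1, -2, +3), (-1, +4, -5), (-1, -5, -3) — a repeating cycle of length 3.
step 7: apply (-1, -2, +3) → (-13, -14, -2)
step 8: apply (-1, +4, -5) → (-14, -10, -7)
step 9: apply (-1, -5, -3) → (-15, -15, -10)

(-15, -15, -10)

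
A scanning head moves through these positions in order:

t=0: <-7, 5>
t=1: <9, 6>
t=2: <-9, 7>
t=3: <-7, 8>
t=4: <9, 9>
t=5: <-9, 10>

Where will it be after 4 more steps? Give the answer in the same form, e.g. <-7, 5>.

First: cycles through -7, 9, -9 every 3 steps. Step 9 lands at position 0 of the cycle → -7.
Second: linear, +1 per step → 14 at step 9.

<-7, 14>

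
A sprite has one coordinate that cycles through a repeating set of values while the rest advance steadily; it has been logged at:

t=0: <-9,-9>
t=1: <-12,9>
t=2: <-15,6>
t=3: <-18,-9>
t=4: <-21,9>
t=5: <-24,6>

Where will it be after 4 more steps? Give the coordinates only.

<-36,-9>

First: linear, -3 per step → -36 at step 9.
Second: cycles through -9, 9, 6 every 3 steps. Step 9 lands at position 0 of the cycle → -9.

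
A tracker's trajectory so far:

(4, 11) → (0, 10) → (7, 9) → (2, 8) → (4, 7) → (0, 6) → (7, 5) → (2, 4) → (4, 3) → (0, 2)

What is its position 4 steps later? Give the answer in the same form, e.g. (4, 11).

(0, -2)

The first coordinate repeats the cycle [4, 0, 7, 2] with period 4; step 13 mod 4 = 1, giving 0.
The second coordinate changes by -1 each step, so at step 13 it is 11 + 13·(-1) = -2.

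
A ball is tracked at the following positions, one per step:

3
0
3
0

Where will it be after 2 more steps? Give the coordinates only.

The jumps are -3, +3, -3 — a geometric progression with ratio -1.
step 4: 0 + 3 → 3
step 5: 3 − 3 → 0

0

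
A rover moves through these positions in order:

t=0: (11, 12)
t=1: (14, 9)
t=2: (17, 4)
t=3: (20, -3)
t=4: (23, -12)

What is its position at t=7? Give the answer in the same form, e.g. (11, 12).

Successive displacements: (+3, -3), (+3, -5), (+3, -7), (+3, -9) — each changes by (+0, -2).
step 5: (23, -12) + (+3, -11) → (26, -23)
step 6: (26, -23) + (+3, -13) → (29, -36)
step 7: (29, -36) + (+3, -15) → (32, -51)

(32, -51)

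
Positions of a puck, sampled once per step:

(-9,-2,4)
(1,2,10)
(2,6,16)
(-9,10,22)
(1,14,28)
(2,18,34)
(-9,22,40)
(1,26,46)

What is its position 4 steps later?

First: cycles through -9, 1, 2 every 3 steps. Step 11 lands at position 2 of the cycle → 2.
Second: linear, +4 per step → 42 at step 11.
Third: linear, +6 per step → 70 at step 11.

(2,42,70)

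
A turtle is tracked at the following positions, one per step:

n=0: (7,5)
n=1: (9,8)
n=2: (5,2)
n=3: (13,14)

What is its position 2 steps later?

Step-to-step displacements: (+2,+3), (-4,-6), (+8,+12); each is -2× the previous.
step 4: (13,14) + (-16,-24) → (-3,-10)
step 5: (-3,-10) + (+32,+48) → (29,38)

(29,38)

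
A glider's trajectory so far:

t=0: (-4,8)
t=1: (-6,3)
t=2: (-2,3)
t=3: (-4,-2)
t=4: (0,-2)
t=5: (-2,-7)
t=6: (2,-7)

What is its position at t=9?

(2,-17)

Differencing gives (-2,-5), (+4,+0), (-2,-5), (+4,+0), (-2,-5), (+4,+0). This is the pattern (-2,-5), (+4,+0) repeated.
step 7: apply (-2,-5) → (0,-12)
step 8: apply (+4,+0) → (4,-12)
step 9: apply (-2,-5) → (2,-17)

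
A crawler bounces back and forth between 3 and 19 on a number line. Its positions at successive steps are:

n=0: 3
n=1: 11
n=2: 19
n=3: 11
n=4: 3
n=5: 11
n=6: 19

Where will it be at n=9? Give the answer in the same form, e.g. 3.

11

The value travels 8 per step and bounces off the walls at 3 and 19.
  step 7: 19 → 11
  step 8: 11 → 3
  step 9: 3 → 11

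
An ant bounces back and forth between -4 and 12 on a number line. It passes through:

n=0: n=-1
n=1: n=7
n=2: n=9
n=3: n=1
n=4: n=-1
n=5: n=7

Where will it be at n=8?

n=-1

The value travels 8 per step and bounces off the walls at -4 and 12.
  step 6: 7 → 9
  step 7: 9 → 1
  step 8: 1 → -1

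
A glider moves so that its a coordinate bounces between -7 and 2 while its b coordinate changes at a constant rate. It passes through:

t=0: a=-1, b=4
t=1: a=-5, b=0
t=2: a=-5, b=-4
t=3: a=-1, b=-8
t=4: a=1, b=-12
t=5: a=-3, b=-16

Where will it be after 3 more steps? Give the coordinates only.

a=1, b=-28

The a coordinate travels 4 per step and bounces off the walls at -7 and 2.
  step 6: -3 → -7
  step 7: -7 → -3
  step 8: -3 → 1
The b coordinate changes by -4 each step: at step 8 it is -28.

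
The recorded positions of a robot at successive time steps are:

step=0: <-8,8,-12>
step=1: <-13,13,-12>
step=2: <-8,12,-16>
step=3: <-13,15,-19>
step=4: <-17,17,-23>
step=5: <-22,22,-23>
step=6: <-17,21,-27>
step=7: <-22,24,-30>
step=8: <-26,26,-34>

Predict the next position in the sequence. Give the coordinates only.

<-31,31,-34>

Step-to-step displacements: <-5,+5,+0>, <+5,-1,-4>, <-5,+3,-3>, <-4,+2,-4>, <-5,+5,+0>, <+5,-1,-4>, <-5,+3,-3>, <-4,+2,-4> — a repeating cycle of length 4.
step 9: apply <-5,+5,+0> → <-31,31,-34>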